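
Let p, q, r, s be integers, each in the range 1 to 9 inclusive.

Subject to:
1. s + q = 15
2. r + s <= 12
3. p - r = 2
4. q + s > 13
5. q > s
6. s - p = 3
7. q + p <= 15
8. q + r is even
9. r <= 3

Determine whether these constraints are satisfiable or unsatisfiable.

Satisfiable

Setting (p, q, r, s) = (4, 8, 2, 7) satisfies everything: constraint 1: s + q = 15; constraint 2: r + s = 9; constraint 3: p - r = 2, and the others follow.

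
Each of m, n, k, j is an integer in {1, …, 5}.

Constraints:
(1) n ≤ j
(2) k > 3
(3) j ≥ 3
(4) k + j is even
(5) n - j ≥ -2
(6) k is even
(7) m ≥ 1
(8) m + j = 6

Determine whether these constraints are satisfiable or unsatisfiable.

Satisfiable

Try m = 2, n = 4, k = 4, j = 4.
Check constraint 4: k + j = 8 is even; constraint 5: n - j = 0; constraint 8: m + j = 6. The remaining constraints are straightforward to verify.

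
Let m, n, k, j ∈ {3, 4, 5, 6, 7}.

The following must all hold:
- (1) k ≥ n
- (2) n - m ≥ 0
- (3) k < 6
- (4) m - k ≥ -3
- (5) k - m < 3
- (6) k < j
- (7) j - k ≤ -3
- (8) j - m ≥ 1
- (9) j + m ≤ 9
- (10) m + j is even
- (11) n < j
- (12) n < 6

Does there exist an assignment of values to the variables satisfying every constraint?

Unsatisfiable

Constraints 4, 7, and 8 give k − j ≥ 3, j − m ≥ 1, m − k ≥ -3.
Adding all 3 inequalities: the left sides telescope to 0, and the right sides sum to 3 + 1 + (-3) = 1. So 0 ≥ 1, which is false.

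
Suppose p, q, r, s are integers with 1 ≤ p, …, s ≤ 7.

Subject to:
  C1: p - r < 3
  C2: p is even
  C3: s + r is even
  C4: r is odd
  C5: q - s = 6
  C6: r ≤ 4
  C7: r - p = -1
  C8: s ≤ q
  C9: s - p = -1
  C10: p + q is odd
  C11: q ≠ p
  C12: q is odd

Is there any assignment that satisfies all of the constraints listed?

Satisfiable

One satisfying assignment is p = 2, q = 7, r = 1, s = 1.
For the less obvious constraints — constraint 1: p - r = 1; constraint 5: q - s = 6; constraint 7: r - p = -1 — and the others hold by inspection.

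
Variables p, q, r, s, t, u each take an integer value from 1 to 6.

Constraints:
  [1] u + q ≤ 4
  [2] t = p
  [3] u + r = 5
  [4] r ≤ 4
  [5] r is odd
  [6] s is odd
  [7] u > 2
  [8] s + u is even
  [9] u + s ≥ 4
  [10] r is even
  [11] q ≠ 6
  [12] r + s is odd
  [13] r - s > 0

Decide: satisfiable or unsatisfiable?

Constraint 5 makes r odd and constraint 6 makes s odd, so r + s must be even. Constraint 12 says r + s is odd — contradiction.

Unsatisfiable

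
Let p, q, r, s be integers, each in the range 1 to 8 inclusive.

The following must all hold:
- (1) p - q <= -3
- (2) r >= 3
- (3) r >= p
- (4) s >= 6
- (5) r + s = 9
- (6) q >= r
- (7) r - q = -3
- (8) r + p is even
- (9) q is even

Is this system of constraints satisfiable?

Satisfiable

Try p = 3, q = 6, r = 3, s = 6.
Check constraint 1: p - q = -3; constraint 5: r + s = 9; constraint 7: r - q = -3. The remaining constraints are straightforward to verify.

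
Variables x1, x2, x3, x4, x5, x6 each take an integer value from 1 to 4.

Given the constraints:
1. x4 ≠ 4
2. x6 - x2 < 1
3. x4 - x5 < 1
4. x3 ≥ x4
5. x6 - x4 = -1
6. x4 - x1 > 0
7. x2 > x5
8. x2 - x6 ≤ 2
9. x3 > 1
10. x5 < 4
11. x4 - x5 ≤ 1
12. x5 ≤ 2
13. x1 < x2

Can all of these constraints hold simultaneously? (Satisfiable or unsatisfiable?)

One satisfying assignment is x1 = 1, x2 = 3, x3 = 2, x4 = 2, x5 = 2, x6 = 1.
For the less obvious constraints — constraint 2: x6 - x2 = -2; constraint 3: x4 - x5 = 0 — and the others hold by inspection.

Satisfiable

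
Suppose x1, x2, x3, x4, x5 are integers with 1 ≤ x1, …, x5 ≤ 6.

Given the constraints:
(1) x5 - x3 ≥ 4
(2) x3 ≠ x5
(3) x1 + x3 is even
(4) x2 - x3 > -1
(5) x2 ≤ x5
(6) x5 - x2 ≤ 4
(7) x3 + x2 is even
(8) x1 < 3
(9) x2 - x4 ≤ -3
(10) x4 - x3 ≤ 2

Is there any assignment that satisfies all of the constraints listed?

Unsatisfiable

Constraints 1, 6, 9, and 10 give x4 − x2 ≥ 3, x2 − x5 ≥ -4, x5 − x3 ≥ 4, x3 − x4 ≥ -2.
Adding all 4 inequalities: the left sides telescope to 0, and the right sides sum to 3 + (-4) + 4 + (-2) = 1. So 0 ≥ 1, which is false.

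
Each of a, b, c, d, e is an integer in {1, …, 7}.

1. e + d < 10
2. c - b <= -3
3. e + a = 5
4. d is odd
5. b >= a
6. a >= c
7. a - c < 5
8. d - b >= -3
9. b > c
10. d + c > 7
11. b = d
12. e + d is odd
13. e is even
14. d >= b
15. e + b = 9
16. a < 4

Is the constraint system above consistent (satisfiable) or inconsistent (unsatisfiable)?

Setting (a, b, c, d, e) = (3, 7, 1, 7, 2) satisfies everything: constraint 1: e + d = 9; constraint 2: c - b = -6, and the others follow.

Satisfiable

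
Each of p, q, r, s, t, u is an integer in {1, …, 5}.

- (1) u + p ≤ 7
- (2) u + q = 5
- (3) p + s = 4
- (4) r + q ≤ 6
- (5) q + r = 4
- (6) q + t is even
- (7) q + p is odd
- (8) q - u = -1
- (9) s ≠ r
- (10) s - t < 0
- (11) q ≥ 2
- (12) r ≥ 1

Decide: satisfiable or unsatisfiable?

Try p = 3, q = 2, r = 2, s = 1, t = 2, u = 3.
Check constraint 1: u + p = 6; constraint 2: u + q = 5. The remaining constraints are straightforward to verify.

Satisfiable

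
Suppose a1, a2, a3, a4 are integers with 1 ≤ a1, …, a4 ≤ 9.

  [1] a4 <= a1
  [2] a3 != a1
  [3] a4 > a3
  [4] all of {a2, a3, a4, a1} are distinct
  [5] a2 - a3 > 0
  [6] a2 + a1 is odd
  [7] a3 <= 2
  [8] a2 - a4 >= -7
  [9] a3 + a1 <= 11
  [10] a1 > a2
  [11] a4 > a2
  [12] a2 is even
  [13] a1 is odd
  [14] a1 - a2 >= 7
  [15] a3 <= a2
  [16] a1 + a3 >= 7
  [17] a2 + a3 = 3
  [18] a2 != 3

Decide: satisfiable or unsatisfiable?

Satisfiable

Try a1 = 9, a2 = 2, a3 = 1, a4 = 6.
Check constraint 5: a2 - a3 = 1; constraint 8: a2 - a4 = -4. The remaining constraints are straightforward to verify.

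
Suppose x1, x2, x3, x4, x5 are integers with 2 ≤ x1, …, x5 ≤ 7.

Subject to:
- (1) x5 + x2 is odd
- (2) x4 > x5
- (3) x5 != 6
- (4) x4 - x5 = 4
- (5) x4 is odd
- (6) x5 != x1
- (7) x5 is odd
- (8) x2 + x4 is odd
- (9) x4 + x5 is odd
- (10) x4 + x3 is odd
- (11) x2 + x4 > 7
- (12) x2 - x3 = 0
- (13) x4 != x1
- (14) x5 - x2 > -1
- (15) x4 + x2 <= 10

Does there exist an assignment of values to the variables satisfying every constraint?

Unsatisfiable

Constraint 5 makes x4 odd and constraint 7 makes x5 odd, so x4 + x5 must be even. Constraint 9 says x4 + x5 is odd — contradiction.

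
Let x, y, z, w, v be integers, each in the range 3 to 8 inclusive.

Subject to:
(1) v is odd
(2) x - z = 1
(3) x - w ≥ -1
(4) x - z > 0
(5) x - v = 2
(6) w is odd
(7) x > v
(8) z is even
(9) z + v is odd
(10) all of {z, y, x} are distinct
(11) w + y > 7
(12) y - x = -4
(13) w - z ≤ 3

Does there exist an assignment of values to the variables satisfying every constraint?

Setting (x, y, z, w, v) = (7, 3, 6, 7, 5) satisfies everything: constraint 2: x - z = 1; constraint 3: x - w = 0; constraint 4: x - z = 1, and the others follow.

Satisfiable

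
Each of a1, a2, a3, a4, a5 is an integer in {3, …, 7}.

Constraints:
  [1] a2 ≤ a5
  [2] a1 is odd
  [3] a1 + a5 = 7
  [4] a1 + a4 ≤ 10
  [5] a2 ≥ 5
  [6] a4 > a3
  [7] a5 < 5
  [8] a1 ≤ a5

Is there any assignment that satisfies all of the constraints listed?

From constraints 1 and 5: a5 ≥ a2 and a2 ≥ 5, so a5 ≥ 5. From constraint 7: a5 ≤ 4. But 4 < 5, so no value of a5 works.

Unsatisfiable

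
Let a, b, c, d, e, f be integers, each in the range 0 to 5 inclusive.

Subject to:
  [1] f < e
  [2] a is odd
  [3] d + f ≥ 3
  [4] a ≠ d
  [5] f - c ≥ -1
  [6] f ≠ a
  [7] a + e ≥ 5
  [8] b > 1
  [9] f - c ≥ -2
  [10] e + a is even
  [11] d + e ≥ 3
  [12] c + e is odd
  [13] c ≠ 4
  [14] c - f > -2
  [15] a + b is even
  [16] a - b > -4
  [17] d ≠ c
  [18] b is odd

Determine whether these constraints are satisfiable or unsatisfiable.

The assignment a = 3, b = 5, c = 0, d = 2, e = 3, f = 1 works:
  constraint 3 holds since d + f = 3.
  constraint 5 holds since f - c = 1.
  constraint 7 holds since a + e = 6.
The rest check out directly.

Satisfiable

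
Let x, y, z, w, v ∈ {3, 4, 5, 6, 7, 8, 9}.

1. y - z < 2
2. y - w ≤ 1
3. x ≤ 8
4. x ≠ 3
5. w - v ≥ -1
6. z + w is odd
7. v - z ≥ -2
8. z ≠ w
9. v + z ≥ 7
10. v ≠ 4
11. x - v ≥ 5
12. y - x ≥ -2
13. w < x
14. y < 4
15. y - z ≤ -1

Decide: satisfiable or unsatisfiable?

Unsatisfiable

Constraints 7, 11, 12, and 15 give z − y ≥ 1, y − x ≥ -2, x − v ≥ 5, v − z ≥ -2.
Adding all 4 inequalities: the left sides telescope to 0, and the right sides sum to 1 + (-2) + 5 + (-2) = 2. So 0 ≥ 2, which is false.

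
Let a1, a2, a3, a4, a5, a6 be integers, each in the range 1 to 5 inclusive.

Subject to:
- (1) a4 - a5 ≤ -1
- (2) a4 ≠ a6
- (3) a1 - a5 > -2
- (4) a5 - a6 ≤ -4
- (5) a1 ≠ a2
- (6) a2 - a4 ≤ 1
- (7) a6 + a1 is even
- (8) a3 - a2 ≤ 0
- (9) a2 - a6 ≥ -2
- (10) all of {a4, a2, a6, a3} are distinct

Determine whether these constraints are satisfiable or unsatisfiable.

Constraints 1, 4, 6, and 9 give a5 − a4 ≥ 1, a4 − a2 ≥ -1, a2 − a6 ≥ -2, a6 − a5 ≥ 4.
Adding all 4 inequalities: the left sides telescope to 0, and the right sides sum to 1 + (-1) + (-2) + 4 = 2. So 0 ≥ 2, which is false.

Unsatisfiable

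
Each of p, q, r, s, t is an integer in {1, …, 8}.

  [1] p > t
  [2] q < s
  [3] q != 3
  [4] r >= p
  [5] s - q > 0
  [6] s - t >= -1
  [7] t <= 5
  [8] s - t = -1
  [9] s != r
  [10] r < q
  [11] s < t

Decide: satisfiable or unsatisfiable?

Constraints 1, 4, 5, 10, and 11 give s < t, t < p, p ≤ r, r < q, q < s. Chaining: s < t < p ≤ r < q < s, which forces s < s — impossible.

Unsatisfiable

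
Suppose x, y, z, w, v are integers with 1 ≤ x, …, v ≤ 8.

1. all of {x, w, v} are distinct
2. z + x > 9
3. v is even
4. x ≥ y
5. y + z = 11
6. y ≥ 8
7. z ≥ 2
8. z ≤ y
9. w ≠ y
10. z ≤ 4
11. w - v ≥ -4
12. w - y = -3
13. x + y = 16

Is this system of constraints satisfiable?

Setting (x, y, z, w, v) = (8, 8, 3, 5, 6) satisfies everything: constraint 2: z + x = 11; constraint 5: y + z = 11, and the others follow.

Satisfiable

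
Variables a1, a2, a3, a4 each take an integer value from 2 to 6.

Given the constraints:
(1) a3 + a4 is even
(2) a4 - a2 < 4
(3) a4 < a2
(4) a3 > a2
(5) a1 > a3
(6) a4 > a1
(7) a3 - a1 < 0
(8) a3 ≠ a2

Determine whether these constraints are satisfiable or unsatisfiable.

Constraints 3, 4, 6, and 7 give a4 < a2, a2 < a3, a3 < a1, a1 < a4. Chaining: a4 < a2 < a3 < a1 < a4, which forces a4 < a4 — impossible.

Unsatisfiable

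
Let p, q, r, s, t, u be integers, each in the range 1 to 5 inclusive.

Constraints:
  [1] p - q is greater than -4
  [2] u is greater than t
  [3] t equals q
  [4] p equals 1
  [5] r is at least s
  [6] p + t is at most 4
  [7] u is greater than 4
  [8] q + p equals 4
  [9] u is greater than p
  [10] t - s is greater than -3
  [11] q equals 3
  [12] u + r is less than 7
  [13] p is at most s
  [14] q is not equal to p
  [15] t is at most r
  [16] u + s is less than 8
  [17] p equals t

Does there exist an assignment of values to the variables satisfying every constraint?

Unsatisfiable

Constraint 4 fixes p = 1 and constraint 11 fixes q = 3. Constraints 3 and 17 give p = t = q, so p = q. But 1 ≠ 3 — contradiction.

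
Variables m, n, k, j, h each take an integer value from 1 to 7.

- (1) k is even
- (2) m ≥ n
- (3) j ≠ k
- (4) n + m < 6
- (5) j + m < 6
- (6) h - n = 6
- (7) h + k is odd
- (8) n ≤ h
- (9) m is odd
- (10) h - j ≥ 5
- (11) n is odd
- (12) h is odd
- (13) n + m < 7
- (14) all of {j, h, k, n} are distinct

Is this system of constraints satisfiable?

Satisfiable

One satisfying assignment is m = 3, n = 1, k = 6, j = 2, h = 7.
For the less obvious constraints — constraint 4: n + m = 4; constraint 5: j + m = 5 — and the others hold by inspection.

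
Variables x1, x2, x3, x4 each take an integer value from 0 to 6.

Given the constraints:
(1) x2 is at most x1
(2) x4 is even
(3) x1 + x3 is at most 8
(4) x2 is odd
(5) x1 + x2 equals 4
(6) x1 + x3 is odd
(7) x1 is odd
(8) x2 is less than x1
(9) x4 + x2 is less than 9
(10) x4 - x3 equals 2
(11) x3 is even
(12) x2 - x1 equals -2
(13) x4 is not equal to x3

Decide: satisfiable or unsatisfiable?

Satisfiable

The assignment x1 = 3, x2 = 1, x3 = 4, x4 = 6 works:
  constraint 3 holds since x1 + x3 = 7.
  constraint 5 holds since x1 + x2 = 4.
The rest check out directly.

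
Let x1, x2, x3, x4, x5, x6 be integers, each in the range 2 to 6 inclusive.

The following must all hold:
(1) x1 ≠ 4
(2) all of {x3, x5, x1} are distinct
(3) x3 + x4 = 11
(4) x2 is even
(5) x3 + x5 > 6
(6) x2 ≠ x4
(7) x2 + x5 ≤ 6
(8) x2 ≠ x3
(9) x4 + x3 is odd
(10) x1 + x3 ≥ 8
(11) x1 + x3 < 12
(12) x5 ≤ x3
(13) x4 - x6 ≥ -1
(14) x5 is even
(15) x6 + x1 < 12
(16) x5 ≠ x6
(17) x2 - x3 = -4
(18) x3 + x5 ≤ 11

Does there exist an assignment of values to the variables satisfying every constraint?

Try x1 = 5, x2 = 2, x3 = 6, x4 = 5, x5 = 2, x6 = 6.
Check constraint 3: x3 + x4 = 11; constraint 5: x3 + x5 = 8; constraint 7: x2 + x5 = 4. The remaining constraints are straightforward to verify.

Satisfiable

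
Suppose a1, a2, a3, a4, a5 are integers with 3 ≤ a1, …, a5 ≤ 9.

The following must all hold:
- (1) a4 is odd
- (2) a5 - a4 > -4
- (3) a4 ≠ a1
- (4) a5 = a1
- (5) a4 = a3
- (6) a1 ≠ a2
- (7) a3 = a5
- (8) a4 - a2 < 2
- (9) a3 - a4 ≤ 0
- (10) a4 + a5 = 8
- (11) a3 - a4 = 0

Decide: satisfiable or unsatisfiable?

From constraints 4, 5, and 7, a4 = a3 = a5 = a1, so a4 = a1. But constraint 3 says a4 ≠ a1. Contradiction.

Unsatisfiable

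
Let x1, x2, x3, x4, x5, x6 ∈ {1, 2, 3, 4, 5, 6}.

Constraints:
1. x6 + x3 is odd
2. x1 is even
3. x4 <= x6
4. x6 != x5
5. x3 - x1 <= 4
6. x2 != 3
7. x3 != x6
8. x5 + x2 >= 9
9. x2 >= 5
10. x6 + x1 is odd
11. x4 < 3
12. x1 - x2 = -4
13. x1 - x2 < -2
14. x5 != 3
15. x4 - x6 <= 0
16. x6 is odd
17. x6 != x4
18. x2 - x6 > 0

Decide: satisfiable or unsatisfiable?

The assignment x1 = 2, x2 = 6, x3 = 4, x4 = 1, x5 = 6, x6 = 3 works:
  constraint 5 holds since x3 - x1 = 2.
  constraint 8 holds since x5 + x2 = 12.
  constraint 12 holds since x1 - x2 = -4.
The rest check out directly.

Satisfiable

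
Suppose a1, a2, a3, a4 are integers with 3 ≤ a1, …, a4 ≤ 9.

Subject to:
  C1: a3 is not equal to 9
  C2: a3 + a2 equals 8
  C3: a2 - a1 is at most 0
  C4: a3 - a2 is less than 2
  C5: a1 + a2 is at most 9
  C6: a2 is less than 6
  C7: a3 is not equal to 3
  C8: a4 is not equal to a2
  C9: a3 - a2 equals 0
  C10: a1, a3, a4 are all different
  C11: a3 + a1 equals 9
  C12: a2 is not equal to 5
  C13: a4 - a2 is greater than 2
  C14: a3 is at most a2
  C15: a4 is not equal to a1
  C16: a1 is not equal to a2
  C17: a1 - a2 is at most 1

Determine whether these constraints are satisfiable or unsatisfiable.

Satisfiable

The assignment a1 = 5, a2 = 4, a3 = 4, a4 = 9 works:
  constraint 2 holds since a3 + a2 = 8.
  constraint 3 holds since a2 - a1 = -1.
The rest check out directly.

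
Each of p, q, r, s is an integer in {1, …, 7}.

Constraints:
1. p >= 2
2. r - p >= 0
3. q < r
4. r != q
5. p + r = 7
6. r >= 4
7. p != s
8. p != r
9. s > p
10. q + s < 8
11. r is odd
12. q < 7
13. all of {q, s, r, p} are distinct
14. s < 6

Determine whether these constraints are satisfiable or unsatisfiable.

The assignment p = 2, q = 4, r = 5, s = 3 works:
  constraint 2 holds since r - p = 3.
  constraint 5 holds since p + r = 7.
The rest check out directly.

Satisfiable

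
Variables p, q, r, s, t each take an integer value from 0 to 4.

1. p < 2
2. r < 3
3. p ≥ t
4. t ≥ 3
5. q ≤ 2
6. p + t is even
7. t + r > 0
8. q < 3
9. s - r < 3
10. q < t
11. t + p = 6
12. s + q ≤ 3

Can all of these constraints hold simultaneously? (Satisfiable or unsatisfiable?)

From constraints 3 and 4: p ≥ t and t ≥ 3, so p ≥ 3. From constraint 1: p ≤ 1. But 1 < 3, so no value of p works.

Unsatisfiable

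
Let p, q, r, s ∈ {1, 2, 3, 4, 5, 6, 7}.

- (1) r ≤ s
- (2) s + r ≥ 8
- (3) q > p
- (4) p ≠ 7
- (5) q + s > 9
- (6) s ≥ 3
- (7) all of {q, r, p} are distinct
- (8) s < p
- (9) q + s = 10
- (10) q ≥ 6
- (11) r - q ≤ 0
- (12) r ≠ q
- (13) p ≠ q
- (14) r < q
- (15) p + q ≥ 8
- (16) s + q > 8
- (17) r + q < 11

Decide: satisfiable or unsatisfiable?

Satisfiable

The assignment p = 5, q = 6, r = 4, s = 4 works:
  constraint 2 holds since s + r = 8.
  constraint 5 holds since q + s = 10.
  constraint 9 holds since q + s = 10.
The rest check out directly.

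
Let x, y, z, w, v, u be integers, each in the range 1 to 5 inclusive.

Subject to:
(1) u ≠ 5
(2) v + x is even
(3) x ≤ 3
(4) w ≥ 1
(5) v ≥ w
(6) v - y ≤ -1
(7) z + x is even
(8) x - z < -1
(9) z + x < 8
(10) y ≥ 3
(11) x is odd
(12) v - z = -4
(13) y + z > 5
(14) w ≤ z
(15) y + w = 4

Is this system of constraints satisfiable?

Satisfiable

Try x = 1, y = 3, z = 5, w = 1, v = 1, u = 1.
Check constraint 6: v - y = -2; constraint 8: x - z = -4; constraint 9: z + x = 6. The remaining constraints are straightforward to verify.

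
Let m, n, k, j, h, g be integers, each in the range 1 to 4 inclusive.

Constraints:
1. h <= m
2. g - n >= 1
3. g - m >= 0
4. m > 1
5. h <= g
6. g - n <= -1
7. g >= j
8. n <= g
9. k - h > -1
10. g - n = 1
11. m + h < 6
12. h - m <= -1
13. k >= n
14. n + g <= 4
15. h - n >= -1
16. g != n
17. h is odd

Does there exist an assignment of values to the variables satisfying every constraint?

Constraints 3, 6, 12, and 15 give h − n ≥ -1, n − g ≥ 1, g − m ≥ 0, m − h ≥ 1.
Adding all 4 inequalities: the left sides telescope to 0, and the right sides sum to (-1) + 1 + 0 + 1 = 1. So 0 ≥ 1, which is false.

Unsatisfiable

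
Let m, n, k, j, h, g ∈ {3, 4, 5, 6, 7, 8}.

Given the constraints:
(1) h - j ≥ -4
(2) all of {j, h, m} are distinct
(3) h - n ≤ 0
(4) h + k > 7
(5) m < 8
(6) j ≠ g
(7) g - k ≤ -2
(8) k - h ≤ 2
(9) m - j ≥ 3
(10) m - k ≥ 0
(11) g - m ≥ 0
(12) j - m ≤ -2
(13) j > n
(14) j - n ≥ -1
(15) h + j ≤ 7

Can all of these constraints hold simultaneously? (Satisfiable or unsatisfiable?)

Constraints 3, 7, 8, 9, 11, and 14 give k − g ≥ 2, g − m ≥ 0, m − j ≥ 3, j − n ≥ -1, n − h ≥ 0, h − k ≥ -2.
Adding all 6 inequalities: the left sides telescope to 0, and the right sides sum to 2 + 0 + 3 + (-1) + 0 + (-2) = 2. So 0 ≥ 2, which is false.

Unsatisfiable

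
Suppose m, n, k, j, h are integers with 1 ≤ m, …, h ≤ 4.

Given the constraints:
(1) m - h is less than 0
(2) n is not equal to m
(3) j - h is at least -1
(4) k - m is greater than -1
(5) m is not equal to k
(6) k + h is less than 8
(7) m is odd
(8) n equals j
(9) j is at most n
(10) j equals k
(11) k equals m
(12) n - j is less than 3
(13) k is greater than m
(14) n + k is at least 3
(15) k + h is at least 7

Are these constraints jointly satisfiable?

From constraints 8, 10, and 11, n = j = k = m, so n = m. But constraint 2 says n ≠ m. Contradiction.

Unsatisfiable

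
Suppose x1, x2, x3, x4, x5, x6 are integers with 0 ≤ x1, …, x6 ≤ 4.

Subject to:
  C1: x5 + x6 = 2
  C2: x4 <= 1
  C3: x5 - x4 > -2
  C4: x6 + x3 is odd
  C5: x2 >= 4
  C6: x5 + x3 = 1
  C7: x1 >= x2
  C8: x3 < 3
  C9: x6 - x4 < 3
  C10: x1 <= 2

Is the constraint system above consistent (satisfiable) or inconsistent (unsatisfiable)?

Unsatisfiable

From constraint 5: x2 ≥ 4. From constraints 7 and 10: x2 ≤ x1 and x1 ≤ 2, so x2 ≤ 2. But 2 < 4, so no value of x2 works.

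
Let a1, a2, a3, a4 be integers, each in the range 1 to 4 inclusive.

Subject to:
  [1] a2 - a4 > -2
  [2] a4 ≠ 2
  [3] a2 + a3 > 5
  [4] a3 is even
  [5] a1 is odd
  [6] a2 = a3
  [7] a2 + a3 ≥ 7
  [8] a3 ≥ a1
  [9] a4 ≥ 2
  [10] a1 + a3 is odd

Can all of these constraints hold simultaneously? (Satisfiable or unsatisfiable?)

The assignment a1 = 1, a2 = 4, a3 = 4, a4 = 3 works:
  constraint 1 holds since a2 - a4 = 1.
  constraint 3 holds since a2 + a3 = 8.
The rest check out directly.

Satisfiable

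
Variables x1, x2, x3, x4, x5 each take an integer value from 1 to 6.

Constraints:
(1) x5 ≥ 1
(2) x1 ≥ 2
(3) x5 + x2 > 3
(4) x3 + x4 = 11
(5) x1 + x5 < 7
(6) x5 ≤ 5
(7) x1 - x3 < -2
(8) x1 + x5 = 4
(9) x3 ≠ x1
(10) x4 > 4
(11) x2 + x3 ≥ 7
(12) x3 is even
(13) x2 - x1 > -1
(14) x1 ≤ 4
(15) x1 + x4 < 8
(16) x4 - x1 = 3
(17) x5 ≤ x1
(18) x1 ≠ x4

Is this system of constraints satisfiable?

Take x1 = 2, x2 = 3, x3 = 6, x4 = 5, x5 = 2. Then constraint 3: x5 + x2 = 5; constraint 4: x3 + x4 = 11, and every other listed constraint is also met.

Satisfiable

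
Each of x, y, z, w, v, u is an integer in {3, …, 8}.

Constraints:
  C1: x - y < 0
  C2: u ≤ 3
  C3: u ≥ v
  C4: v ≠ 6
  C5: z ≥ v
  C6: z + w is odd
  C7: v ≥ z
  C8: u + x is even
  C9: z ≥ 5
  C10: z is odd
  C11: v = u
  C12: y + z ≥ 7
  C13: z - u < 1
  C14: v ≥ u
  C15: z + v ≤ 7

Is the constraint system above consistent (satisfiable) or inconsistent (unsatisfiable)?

Unsatisfiable

From constraints 7 and 9: v ≥ z and z ≥ 5, so v ≥ 5. From constraints 2 and 3: v ≤ u and u ≤ 3, so v ≤ 3. But 3 < 5, so no value of v works.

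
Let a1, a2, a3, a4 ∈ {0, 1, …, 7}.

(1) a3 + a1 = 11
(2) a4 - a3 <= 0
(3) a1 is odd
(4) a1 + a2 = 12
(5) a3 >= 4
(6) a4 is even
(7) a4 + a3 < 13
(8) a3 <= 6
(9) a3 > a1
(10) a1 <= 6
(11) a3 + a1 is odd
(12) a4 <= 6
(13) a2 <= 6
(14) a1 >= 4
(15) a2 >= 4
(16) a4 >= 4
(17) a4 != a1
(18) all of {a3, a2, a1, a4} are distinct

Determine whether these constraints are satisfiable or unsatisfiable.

Constraints 5, 8, 10, 12, 13, 14, 15, and 16 confine each of a3, a2, a1, a4 to the 3 values {4, …, 6}.
Constraint 18 requires all 4 of them to be distinct, but only 3 values are available — impossible by the pigeonhole principle.

Unsatisfiable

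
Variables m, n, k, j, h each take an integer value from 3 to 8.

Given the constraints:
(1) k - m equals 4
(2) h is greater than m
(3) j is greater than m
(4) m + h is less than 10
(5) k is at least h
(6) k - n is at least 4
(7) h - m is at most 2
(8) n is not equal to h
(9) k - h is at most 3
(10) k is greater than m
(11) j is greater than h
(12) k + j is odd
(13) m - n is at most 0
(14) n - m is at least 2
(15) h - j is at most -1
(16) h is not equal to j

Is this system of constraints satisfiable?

Constraints 6, 7, 9, and 14 give h − k ≥ -3, k − n ≥ 4, n − m ≥ 2, m − h ≥ -2.
Adding all 4 inequalities: the left sides telescope to 0, and the right sides sum to (-3) + 4 + 2 + (-2) = 1. So 0 ≥ 1, which is false.

Unsatisfiable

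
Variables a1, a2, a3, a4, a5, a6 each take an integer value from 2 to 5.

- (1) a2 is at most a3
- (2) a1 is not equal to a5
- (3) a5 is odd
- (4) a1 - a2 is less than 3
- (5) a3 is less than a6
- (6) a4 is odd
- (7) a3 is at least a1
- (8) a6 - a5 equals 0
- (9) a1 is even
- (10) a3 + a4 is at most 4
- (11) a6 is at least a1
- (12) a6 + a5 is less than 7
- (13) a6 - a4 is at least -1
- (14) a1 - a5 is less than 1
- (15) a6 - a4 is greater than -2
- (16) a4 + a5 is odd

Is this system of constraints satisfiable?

Unsatisfiable

Constraint 6 makes a4 odd and constraint 3 makes a5 odd, so a4 + a5 must be even. Constraint 16 says a4 + a5 is odd — contradiction.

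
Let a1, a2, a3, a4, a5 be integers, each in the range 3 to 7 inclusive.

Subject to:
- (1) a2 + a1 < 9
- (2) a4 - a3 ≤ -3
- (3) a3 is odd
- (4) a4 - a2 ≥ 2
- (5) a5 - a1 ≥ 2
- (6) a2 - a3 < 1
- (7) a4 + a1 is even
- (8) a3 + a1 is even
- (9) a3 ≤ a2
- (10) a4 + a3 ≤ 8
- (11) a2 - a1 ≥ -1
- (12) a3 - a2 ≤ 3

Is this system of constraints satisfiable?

Constraints 2, 4, and 12 give a4 − a2 ≥ 2, a2 − a3 ≥ -3, a3 − a4 ≥ 3.
Adding all 3 inequalities: the left sides telescope to 0, and the right sides sum to 2 + (-3) + 3 = 2. So 0 ≥ 2, which is false.

Unsatisfiable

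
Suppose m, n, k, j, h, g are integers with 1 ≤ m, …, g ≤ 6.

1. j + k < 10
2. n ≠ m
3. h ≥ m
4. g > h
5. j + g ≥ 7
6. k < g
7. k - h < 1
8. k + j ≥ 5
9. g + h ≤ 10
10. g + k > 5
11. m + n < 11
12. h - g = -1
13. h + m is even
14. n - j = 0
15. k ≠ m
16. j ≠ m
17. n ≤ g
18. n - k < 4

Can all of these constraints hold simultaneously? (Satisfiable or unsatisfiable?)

The assignment m = 4, n = 5, k = 2, j = 5, h = 4, g = 5 works:
  constraint 1 holds since j + k = 7.
  constraint 5 holds since j + g = 10.
  constraint 7 holds since k - h = -2.
The rest check out directly.

Satisfiable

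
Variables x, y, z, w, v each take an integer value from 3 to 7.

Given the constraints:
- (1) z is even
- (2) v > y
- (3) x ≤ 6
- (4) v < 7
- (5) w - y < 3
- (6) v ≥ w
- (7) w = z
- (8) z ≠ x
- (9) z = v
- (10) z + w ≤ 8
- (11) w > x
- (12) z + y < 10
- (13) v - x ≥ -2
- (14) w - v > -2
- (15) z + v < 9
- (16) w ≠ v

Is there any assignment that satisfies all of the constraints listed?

From constraints 7 and 9, w = z = v, so w = v. But constraint 16 says w ≠ v. Contradiction.

Unsatisfiable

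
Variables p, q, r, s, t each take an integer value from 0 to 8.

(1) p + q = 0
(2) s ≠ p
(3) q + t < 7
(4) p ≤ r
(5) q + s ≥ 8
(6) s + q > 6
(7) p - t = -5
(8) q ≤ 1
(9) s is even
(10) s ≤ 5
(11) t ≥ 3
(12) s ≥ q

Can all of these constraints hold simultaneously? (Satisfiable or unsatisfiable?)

Unsatisfiable

From constraint 8: q ≤ 1. From constraint 10: s ≤ 5. Hence q + s ≤ 6. But constraint 5 requires q + s ≥ 8, and 8 > 6. Contradiction.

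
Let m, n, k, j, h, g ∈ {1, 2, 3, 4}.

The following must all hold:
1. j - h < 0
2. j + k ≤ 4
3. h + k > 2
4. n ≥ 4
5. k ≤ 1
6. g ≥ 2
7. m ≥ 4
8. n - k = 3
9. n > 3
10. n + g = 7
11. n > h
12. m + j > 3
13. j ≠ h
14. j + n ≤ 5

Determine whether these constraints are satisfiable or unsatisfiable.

Try m = 4, n = 4, k = 1, j = 1, h = 3, g = 3.
Check constraint 1: j - h = -2; constraint 2: j + k = 2. The remaining constraints are straightforward to verify.

Satisfiable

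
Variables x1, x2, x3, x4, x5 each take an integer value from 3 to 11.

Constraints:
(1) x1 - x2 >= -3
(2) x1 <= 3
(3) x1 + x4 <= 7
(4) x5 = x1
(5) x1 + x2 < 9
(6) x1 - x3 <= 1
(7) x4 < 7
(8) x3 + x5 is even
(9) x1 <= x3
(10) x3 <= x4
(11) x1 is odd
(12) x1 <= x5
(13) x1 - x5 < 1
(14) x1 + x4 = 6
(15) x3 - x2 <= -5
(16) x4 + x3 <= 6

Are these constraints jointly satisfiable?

Constraints 1, 6, and 15 give x2 − x3 ≥ 5, x3 − x1 ≥ -1, x1 − x2 ≥ -3.
Adding all 3 inequalities: the left sides telescope to 0, and the right sides sum to 5 + (-1) + (-3) = 1. So 0 ≥ 1, which is false.

Unsatisfiable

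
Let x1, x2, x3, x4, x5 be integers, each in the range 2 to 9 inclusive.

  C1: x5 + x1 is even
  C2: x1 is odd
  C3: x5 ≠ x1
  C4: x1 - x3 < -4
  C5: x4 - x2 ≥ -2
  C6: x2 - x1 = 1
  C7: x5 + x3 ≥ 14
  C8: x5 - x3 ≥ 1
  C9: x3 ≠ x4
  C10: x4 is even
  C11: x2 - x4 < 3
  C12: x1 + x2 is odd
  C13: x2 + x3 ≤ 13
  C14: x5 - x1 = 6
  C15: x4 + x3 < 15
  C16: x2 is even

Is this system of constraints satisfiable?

One satisfying assignment is x1 = 3, x2 = 4, x3 = 8, x4 = 4, x5 = 9.
For the less obvious constraints — constraint 4: x1 - x3 = -5; constraint 5: x4 - x2 = 0 — and the others hold by inspection.

Satisfiable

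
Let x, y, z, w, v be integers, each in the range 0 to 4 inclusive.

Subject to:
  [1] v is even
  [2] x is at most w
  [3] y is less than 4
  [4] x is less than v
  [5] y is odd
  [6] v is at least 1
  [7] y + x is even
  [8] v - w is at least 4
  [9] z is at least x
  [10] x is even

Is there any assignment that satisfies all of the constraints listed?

Unsatisfiable

Constraint 5 makes y odd and constraint 10 makes x even, so y + x must be odd. Constraint 7 says y + x is even — contradiction.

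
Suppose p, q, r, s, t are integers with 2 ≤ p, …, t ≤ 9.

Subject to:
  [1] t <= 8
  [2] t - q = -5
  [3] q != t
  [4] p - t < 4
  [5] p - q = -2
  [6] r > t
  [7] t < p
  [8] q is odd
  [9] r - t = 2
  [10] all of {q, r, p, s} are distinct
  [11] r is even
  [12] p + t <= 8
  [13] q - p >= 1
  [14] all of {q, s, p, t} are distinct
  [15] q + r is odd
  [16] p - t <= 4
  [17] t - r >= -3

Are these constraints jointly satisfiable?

Satisfiable

Setting (p, q, r, s, t) = (5, 7, 4, 9, 2) satisfies everything: constraint 2: t - q = -5; constraint 4: p - t = 3; constraint 5: p - q = -2, and the others follow.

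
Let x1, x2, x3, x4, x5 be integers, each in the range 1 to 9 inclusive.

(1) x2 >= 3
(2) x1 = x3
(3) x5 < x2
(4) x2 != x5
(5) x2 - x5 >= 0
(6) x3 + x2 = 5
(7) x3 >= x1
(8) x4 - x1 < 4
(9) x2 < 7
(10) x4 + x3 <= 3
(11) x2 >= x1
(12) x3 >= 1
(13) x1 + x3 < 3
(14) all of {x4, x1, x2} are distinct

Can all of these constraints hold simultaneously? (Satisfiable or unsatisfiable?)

Try x1 = 1, x2 = 4, x3 = 1, x4 = 2, x5 = 1.
Check constraint 5: x2 - x5 = 3; constraint 6: x3 + x2 = 5; constraint 8: x4 - x1 = 1. The remaining constraints are straightforward to verify.

Satisfiable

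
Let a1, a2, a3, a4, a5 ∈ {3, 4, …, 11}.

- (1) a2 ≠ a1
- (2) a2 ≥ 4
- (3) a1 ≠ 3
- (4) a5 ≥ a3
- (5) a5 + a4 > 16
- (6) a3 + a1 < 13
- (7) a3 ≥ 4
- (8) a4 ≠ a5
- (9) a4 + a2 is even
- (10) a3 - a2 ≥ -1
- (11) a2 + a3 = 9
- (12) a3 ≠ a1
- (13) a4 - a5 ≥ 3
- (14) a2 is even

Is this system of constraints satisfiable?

Satisfiable

The assignment a1 = 6, a2 = 4, a3 = 5, a4 = 10, a5 = 7 works:
  constraint 5 holds since a5 + a4 = 17.
  constraint 6 holds since a3 + a1 = 11.
The rest check out directly.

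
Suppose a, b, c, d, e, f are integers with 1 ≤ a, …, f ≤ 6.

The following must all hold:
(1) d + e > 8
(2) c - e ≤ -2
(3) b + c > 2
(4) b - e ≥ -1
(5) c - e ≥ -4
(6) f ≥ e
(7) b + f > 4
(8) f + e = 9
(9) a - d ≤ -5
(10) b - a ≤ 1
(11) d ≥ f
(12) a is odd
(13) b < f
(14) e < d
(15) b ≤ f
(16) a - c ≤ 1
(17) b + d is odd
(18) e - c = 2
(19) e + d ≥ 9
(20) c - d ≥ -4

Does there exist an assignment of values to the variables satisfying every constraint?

Constraints 2, 4, 9, 10, and 20 give a − b ≥ -1, b − e ≥ -1, e − c ≥ 2, c − d ≥ -4, d − a ≥ 5.
Adding all 5 inequalities: the left sides telescope to 0, and the right sides sum to (-1) + (-1) + 2 + (-4) + 5 = 1. So 0 ≥ 1, which is false.

Unsatisfiable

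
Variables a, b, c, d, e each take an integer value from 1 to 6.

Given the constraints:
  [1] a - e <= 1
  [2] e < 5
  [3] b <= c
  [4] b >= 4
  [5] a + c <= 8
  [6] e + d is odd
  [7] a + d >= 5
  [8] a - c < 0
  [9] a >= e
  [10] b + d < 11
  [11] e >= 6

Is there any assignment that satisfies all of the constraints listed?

Unsatisfiable

From constraints 9 and 11: a ≥ e ≥ 6. From constraints 3 and 4: c ≥ b ≥ 4. Hence a + c ≥ 10. But constraint 5 requires a + c ≤ 8, and 8 < 10. Contradiction.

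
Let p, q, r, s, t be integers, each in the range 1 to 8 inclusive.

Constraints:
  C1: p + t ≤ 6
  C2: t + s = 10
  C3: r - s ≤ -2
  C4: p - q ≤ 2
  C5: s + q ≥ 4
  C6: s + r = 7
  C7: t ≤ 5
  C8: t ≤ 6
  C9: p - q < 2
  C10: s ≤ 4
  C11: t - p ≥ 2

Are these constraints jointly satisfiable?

Unsatisfiable

From constraint 7: t ≤ 5. From constraint 10: s ≤ 4. Hence t + s ≤ 9. But constraint 2 requires t + s = 10, and 10 > 9. Contradiction.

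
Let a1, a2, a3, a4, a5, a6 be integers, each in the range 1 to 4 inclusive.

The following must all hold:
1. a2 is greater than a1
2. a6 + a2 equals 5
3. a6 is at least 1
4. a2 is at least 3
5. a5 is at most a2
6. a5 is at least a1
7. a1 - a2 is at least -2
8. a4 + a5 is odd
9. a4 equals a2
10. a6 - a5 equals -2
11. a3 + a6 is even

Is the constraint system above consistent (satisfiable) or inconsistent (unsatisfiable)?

Try a1 = 2, a2 = 4, a3 = 3, a4 = 4, a5 = 3, a6 = 1.
Check constraint 2: a6 + a2 = 5; constraint 7: a1 - a2 = -2. The remaining constraints are straightforward to verify.

Satisfiable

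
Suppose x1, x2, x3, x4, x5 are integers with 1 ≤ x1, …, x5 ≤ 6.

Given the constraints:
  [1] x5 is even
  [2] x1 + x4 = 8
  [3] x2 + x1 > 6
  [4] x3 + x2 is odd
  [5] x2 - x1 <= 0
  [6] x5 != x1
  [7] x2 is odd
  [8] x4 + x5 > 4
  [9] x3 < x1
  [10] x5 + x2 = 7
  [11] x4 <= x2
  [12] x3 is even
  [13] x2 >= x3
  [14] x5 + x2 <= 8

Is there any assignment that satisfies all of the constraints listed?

Take x1 = 5, x2 = 3, x3 = 2, x4 = 3, x5 = 4. Then constraint 2: x1 + x4 = 8; constraint 3: x2 + x1 = 8, and every other listed constraint is also met.

Satisfiable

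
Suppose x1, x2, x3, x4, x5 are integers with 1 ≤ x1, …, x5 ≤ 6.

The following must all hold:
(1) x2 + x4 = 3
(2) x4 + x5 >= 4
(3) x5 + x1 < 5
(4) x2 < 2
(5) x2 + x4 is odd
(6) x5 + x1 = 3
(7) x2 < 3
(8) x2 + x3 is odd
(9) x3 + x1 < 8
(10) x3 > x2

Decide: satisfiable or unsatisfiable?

Satisfiable

The assignment x1 = 1, x2 = 1, x3 = 4, x4 = 2, x5 = 2 works:
  constraint 1 holds since x2 + x4 = 3.
  constraint 2 holds since x4 + x5 = 4.
  constraint 3 holds since x5 + x1 = 3.
The rest check out directly.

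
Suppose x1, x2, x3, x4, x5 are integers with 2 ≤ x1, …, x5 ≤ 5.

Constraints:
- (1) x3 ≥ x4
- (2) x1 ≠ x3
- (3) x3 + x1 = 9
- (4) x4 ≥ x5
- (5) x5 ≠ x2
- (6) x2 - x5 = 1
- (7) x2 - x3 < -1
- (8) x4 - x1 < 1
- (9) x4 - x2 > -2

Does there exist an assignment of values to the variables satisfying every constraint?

Satisfiable

The assignment x1 = 4, x2 = 3, x3 = 5, x4 = 4, x5 = 2 works:
  constraint 3 holds since x3 + x1 = 9.
  constraint 6 holds since x2 - x5 = 1.
  constraint 7 holds since x2 - x3 = -2.
The rest check out directly.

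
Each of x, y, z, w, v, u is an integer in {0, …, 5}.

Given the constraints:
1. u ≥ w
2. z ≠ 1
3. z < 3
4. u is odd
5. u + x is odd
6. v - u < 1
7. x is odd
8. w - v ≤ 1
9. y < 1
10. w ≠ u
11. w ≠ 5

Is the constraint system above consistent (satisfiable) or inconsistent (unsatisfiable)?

Constraint 4 makes u odd and constraint 7 makes x odd, so u + x must be even. Constraint 5 says u + x is odd — contradiction.

Unsatisfiable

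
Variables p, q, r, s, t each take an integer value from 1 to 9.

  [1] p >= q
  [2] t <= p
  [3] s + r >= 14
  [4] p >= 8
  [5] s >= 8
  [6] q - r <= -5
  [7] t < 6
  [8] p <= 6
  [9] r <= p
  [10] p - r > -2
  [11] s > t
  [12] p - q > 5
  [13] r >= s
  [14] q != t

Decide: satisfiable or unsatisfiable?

Unsatisfiable

From constraints 5 and 13: r ≥ s and s ≥ 8, so r ≥ 8. From constraints 8 and 9: r ≤ p and p ≤ 6, so r ≤ 6. But 6 < 8, so no value of r works.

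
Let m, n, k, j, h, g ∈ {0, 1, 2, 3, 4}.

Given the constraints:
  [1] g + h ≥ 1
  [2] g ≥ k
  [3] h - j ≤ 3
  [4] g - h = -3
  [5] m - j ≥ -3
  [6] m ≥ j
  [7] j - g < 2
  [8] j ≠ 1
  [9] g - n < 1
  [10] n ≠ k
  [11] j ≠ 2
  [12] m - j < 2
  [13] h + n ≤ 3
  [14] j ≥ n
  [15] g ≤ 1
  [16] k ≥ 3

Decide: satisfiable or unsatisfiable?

Unsatisfiable

From constraint 16: k ≥ 3. From constraints 2 and 15: k ≤ g and g ≤ 1, so k ≤ 1. But 1 < 3, so no value of k works.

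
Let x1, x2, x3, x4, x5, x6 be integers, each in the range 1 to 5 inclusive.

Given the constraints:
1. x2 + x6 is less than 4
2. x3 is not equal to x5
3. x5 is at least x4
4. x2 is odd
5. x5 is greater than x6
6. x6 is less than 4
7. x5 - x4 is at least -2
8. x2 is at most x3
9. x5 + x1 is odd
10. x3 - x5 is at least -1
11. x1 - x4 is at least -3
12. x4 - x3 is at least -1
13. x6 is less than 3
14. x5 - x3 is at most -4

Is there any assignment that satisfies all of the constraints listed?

Unsatisfiable

Constraints 7, 12, and 14 give x5 − x4 ≥ -2, x4 − x3 ≥ -1, x3 − x5 ≥ 4.
Adding all 3 inequalities: the left sides telescope to 0, and the right sides sum to (-2) + (-1) + 4 = 1. So 0 ≥ 1, which is false.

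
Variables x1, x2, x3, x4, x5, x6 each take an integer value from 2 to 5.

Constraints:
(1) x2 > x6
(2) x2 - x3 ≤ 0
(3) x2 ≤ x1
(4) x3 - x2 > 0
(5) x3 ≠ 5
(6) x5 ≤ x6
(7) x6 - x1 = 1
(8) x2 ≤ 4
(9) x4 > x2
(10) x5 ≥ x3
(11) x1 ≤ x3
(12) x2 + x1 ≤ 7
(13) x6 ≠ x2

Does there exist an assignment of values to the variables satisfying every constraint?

Unsatisfiable

Constraints 1, 4, 6, and 10 give x2 < x3, x3 ≤ x5, x5 ≤ x6, x6 < x2. Chaining: x2 < x3 ≤ x5 ≤ x6 < x2, which forces x2 < x2 — impossible.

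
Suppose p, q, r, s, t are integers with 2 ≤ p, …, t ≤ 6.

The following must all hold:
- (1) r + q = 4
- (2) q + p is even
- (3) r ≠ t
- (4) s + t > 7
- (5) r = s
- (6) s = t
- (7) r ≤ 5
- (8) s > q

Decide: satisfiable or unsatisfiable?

Unsatisfiable

From constraints 5 and 6, r = s = t, so r = t. But constraint 3 says r ≠ t. Contradiction.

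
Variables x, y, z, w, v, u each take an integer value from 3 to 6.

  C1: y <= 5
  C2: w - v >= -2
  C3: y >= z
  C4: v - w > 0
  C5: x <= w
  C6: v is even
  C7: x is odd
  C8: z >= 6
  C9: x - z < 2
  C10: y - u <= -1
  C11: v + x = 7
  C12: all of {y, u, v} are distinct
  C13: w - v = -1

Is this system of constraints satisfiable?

From constraints 3 and 8: y ≥ z and z ≥ 6, so y ≥ 6. From constraint 1: y ≤ 5. But 5 < 6, so no value of y works.

Unsatisfiable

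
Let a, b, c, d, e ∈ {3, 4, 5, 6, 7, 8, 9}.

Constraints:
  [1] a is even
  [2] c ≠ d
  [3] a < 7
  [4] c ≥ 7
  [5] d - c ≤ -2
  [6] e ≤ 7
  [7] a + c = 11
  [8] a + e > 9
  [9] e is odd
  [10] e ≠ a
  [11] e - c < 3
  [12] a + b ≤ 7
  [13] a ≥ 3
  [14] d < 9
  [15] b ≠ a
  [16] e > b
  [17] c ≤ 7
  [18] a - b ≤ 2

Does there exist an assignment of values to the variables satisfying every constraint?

Satisfiable

Setting (a, b, c, d, e) = (4, 3, 7, 3, 7) satisfies everything: constraint 5: d - c = -4; constraint 7: a + c = 11; constraint 8: a + e = 11, and the others follow.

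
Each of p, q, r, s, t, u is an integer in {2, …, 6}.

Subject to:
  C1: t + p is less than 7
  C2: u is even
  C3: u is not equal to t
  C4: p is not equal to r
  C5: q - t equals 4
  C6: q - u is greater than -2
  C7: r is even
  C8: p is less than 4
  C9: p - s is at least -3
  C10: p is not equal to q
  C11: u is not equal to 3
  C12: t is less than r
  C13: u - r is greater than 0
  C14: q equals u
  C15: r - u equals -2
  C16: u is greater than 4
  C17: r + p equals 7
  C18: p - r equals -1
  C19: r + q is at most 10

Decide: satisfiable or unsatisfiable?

Try p = 3, q = 6, r = 4, s = 3, t = 2, u = 6.
Check constraint 1: t + p = 5; constraint 5: q - t = 4. The remaining constraints are straightforward to verify.

Satisfiable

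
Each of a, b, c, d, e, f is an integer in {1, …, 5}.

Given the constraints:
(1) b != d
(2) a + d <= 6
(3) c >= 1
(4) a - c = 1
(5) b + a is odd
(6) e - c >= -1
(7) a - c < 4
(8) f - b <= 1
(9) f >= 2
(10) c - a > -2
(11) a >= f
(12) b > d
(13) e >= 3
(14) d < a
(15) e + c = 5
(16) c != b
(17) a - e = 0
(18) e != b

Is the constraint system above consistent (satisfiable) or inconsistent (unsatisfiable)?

Setting (a, b, c, d, e, f) = (3, 4, 2, 1, 3, 2) satisfies everything: constraint 2: a + d = 4; constraint 4: a - c = 1, and the others follow.

Satisfiable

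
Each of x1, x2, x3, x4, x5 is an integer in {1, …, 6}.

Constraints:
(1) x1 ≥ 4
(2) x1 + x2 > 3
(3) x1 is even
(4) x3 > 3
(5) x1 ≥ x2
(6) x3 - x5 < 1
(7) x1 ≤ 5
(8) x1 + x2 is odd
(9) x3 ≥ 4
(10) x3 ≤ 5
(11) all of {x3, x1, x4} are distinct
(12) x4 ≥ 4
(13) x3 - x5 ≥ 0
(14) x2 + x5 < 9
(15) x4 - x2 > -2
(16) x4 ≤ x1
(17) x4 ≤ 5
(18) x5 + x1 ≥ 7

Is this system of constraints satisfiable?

Constraints 1, 7, 9, 10, 12, and 17 confine each of x3, x1, x4 to the 2 values {4, 5}.
Constraint 11 requires all 3 of them to be distinct, but only 2 values are available — impossible by the pigeonhole principle.

Unsatisfiable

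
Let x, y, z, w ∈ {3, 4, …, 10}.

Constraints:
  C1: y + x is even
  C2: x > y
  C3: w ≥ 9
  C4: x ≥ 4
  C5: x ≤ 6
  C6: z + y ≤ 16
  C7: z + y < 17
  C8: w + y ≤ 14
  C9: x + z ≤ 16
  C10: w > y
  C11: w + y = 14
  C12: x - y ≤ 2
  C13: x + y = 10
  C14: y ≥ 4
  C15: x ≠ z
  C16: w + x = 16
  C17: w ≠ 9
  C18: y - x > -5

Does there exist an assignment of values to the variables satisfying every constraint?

Satisfiable

Take x = 6, y = 4, z = 10, w = 10. Then constraint 6: z + y = 14; constraint 7: z + y = 14; constraint 8: w + y = 14, and every other listed constraint is also met.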